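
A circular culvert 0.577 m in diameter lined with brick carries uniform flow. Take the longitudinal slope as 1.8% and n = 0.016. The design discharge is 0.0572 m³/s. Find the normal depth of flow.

y_n = 0.12 m

Manning's equation rearranged: A R^(2/3) = nQ / (1·√S) = 0.016 × 0.0572 / (√0.018) = 0.006821.
Trying y = 0.153 m: A R^(2/3) = 0.01107 — too large.
Trying y = 0.12 m: A R^(2/3) = 0.006816 — close enough.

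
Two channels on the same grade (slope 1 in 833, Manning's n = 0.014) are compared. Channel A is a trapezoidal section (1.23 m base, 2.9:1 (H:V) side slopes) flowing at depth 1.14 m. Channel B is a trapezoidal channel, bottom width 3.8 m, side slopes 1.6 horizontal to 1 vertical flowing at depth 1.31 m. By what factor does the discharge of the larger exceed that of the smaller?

1.87

Channel A: With bottom width b = 1.23 m and side slope z = 2.9: A = (b + zy)y = (1.23 + 2.9×1.14)×1.14 = 5.171 m²; P = b + 2y√(1+z²) = 1.23 + 2×1.14×3.068 = 8.224 m. Hydraulic radius R = A/P = 5.171/8.224 = 0.6288 m. Q_A = (1/0.014)·5.171·0.6288^(2/3)·√0.0012 = 9.393 m³/s.
Channel B: With bottom width b = 3.8 m and side slope z = 1.6: A = (b + zy)y = (3.8 + 1.6×1.31)×1.31 = 7.724 m²; P = b + 2y√(1+z²) = 3.8 + 2×1.31×1.887 = 8.743 m. Hydraulic radius R = A/P = 7.724/8.743 = 0.8834 m. Q_B = (1/0.014)·7.724·0.8834^(2/3)·√0.0012 = 17.6 m³/s.
The larger discharge is 17.6 m³/s and the smaller is 9.393 m³/s; the ratio is 1.87.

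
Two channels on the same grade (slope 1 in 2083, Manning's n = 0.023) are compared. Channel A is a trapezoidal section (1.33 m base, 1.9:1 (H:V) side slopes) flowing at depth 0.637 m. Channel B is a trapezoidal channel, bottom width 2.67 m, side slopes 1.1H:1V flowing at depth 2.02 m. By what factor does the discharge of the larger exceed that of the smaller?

12.3

Channel A: With bottom width b = 1.33 m and side slope z = 1.9: A = (b + zy)y = (1.33 + 1.9×0.637)×0.637 = 1.618 m²; P = b + 2y√(1+z²) = 1.33 + 2×0.637×2.147 = 4.065 m. Hydraulic radius R = A/P = 1.618/4.065 = 0.398 m. Q_A = (1/0.023)·1.618·0.398^(2/3)·√0.0004801 = 0.8341 m³/s.
Channel B: With bottom width b = 2.67 m and side slope z = 1.1: A = (b + zy)y = (2.67 + 1.1×2.02)×2.02 = 9.882 m²; P = b + 2y√(1+z²) = 2.67 + 2×2.02×1.487 = 8.676 m. Hydraulic radius R = A/P = 9.882/8.676 = 1.139 m. Q_B = (1/0.023)·9.882·1.139^(2/3)·√0.0004801 = 10.27 m³/s.
The larger discharge is 10.27 m³/s and the smaller is 0.8341 m³/s; the ratio is 12.3.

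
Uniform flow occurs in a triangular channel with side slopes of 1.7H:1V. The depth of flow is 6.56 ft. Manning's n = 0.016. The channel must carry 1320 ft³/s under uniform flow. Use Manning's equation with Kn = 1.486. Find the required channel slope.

For a triangular section with side slope z = 1.7: A = zy² = 1.7×6.56² = 73.16 ft²; P = 2y√(1+z²) = 2×6.56×1.972 = 25.88 ft.
Hydraulic radius R = A/P = 73.16/25.88 = 2.827 ft.
From Manning's equation, S = [nQ / (1.486 A R^(2/3))]² = [0.016 × 1320 / (1.486 × 73.16 × 2.827^(2/3))]² = 0.00944.

S = 0.00944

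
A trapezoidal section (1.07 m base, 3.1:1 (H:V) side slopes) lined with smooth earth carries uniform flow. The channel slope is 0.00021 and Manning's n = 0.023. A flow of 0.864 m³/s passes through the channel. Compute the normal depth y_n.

Manning's equation rearranged: A R^(2/3) = nQ / (1·√S) = 0.023 × 0.864 / (√0.00021) = 1.371.
Trying y = 0.62 m: A R^(2/3) = 0.9441 — low.
Trying y = 0.733 m: A R^(2/3) = 1.372 — matches.

y_n = 0.733 m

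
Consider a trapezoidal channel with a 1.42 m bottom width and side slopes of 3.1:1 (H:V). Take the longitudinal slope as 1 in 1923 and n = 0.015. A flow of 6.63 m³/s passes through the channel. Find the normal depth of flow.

y_n = 1.16 m

Manning's equation rearranged: A R^(2/3) = nQ / (1·√S) = 0.015 × 6.63 / (√0.00052) = 4.361.
Try y = 0.798 m: A R^(2/3) = 1.877 — too small.
Try y = 1.28 m: A R^(2/3) = 5.472 — too large.
Try y = 1.16 m: A R^(2/3) = 4.358 — ≈ 4.361.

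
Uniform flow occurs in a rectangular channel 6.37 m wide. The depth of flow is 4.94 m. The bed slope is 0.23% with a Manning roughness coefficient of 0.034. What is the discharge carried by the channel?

Flow area A = b·y = 6.37 × 4.94 = 31.47 m². Wetted perimeter P = b + 2y = 6.37 + 2×4.94 = 16.25 m.
Hydraulic radius R = A/P = 31.47/16.25 = 1.936 m.
Manning's equation: Q = (1/n) A R^(2/3) S^(1/2) = (1/0.034) × 31.47 × 1.936^(2/3) × 0.0023^(1/2) = 69 m³/s.

Q = 69 m³/s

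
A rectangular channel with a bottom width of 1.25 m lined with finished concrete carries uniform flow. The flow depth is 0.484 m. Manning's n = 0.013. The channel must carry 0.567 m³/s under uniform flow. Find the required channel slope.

Flow area A = b·y = 1.25 × 0.484 = 0.605 m². Wetted perimeter P = b + 2y = 1.25 + 2×0.484 = 2.218 m.
Hydraulic radius R = A/P = 0.605/2.218 = 0.2728 m.
From Manning's equation, S = [nQ / (1 A R^(2/3))]² = [0.013 × 0.567 / (1 × 0.605 × 0.2728^(2/3))]² = 0.000839.

S = 0.000839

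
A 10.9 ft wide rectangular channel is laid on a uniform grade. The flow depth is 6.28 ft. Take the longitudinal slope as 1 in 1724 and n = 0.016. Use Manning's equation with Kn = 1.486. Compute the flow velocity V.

Flow area A = b·y = 10.9 × 6.28 = 68.45 ft². Wetted perimeter P = b + 2y = 10.9 + 2×6.28 = 23.46 ft.
Hydraulic radius R = A/P = 68.45/23.46 = 2.918 ft.
From Manning's equation, V = (1.486/n) R^(2/3) S^(1/2) = (1.486/0.016) × 2.918^(2/3) × 0.00058^(1/2) = 4.57 ft/s.

V = 4.57 ft/s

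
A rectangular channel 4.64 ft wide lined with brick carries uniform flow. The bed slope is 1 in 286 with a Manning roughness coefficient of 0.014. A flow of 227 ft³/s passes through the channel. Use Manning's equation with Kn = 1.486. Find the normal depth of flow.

Manning's equation rearranged: A R^(2/3) = nQ / (1.486·√S) = 0.014 × 227 / (1.486 × √0.003497) = 36.17.
At y = 7.08 ft: A R^(2/3) = 47.66 — high.
At y = 3.96 ft: A R^(2/3) = 23.68 — low.
At y = 5.6 ft: A R^(2/3) = 36.14 — matches.

y_n = 5.6 ft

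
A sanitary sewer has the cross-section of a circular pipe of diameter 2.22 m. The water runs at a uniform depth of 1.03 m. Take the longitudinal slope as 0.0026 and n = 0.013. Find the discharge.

Q = 4.51 m³/s

For a circular section of diameter D = 2.22 m at depth y = 1.03 m, the central angle is θ = 2 arccos(1 − 2y/D) = 2.997 rad. Then A = (D²/8)(θ − sin θ) = 1.758 m² and P = Dθ/2 = 3.327 m.
Hydraulic radius R = A/P = 1.758/3.327 = 0.5284 m.
Manning's equation: Q = (1/n) A R^(2/3) S^(1/2) = (1/0.013) × 1.758 × 0.5284^(2/3) × 0.0026^(1/2) = 4.51 m³/s.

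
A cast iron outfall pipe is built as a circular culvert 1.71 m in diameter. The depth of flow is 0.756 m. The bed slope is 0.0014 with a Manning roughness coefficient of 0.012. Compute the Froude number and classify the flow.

For a circular section of diameter D = 1.71 m at depth y = 0.756 m, the central angle is θ = 2 arccos(1 − 2y/D) = 2.909 rad. Then A = (D²/8)(θ − sin θ) = 0.9794 m² and P = Dθ/2 = 2.488 m.
Hydraulic radius R = A/P = 0.9794/2.488 = 0.3937 m.
V = (1/n) R^(2/3) √S = (1/0.012) × 0.3937^(2/3) × √0.0014 = 1.675 m/s. Hydraulic depth D_h = A/T = 0.9794/1.698 = 0.5766 m.
Froude number Fr = V/√(g·D_h) = 1.675/√(9.81×0.5766) = 0.704, which is less than 1, so the flow is subcritical.

subcritical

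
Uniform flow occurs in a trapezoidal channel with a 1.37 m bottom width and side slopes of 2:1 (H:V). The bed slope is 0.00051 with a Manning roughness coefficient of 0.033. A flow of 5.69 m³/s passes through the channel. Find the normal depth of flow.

Manning's equation rearranged: A R^(2/3) = nQ / (1·√S) = 0.033 × 5.69 / (√0.00051) = 8.315.
At y = 1.32 m: A R^(2/3) = 4.283 — low.
At y = 2.13 m: A R^(2/3) = 12.78 — high.
At y = 1.77 m: A R^(2/3) = 8.315 — ≈ 8.315.

y_n = 1.77 m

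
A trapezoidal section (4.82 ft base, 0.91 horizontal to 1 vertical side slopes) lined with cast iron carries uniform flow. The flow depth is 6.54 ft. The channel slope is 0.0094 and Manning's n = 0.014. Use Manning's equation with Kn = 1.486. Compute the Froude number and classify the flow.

supercritical

With bottom width b = 4.82 ft and side slope z = 0.91: A = (b + zy)y = (4.82 + 0.91×6.54)×6.54 = 70.44 ft²; P = b + 2y√(1+z²) = 4.82 + 2×6.54×1.352 = 22.51 ft.
Hydraulic radius R = A/P = 70.44/22.51 = 3.13 ft.
V = (1.486/n) R^(2/3) √S = (1.486/0.014) × 3.13^(2/3) × √0.0094 = 22.02 ft/s. Hydraulic depth D_h = A/T = 70.44/16.72 = 4.213 ft.
Froude number Fr = V/√(g·D_h) = 22.02/√(32.2×4.213) = 1.89, which is greater than 1, so the flow is supercritical.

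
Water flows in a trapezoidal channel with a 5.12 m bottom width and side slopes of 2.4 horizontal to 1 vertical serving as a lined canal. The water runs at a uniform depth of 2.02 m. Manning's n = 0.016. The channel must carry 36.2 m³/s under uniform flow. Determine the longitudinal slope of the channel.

With bottom width b = 5.12 m and side slope z = 2.4: A = (b + zy)y = (5.12 + 2.4×2.02)×2.02 = 20.14 m²; P = b + 2y√(1+z²) = 5.12 + 2×2.02×2.6 = 15.62 m.
Hydraulic radius R = A/P = 20.14/15.62 = 1.289 m.
From Manning's equation, S = [nQ / (1 A R^(2/3))]² = [0.016 × 36.2 / (1 × 20.14 × 1.289^(2/3))]² = 0.00059.

S = 0.00059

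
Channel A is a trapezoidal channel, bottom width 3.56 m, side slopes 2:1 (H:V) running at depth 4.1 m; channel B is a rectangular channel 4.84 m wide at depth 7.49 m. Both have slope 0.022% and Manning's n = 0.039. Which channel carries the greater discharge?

Channel A: With bottom width b = 3.56 m and side slope z = 2: A = (b + zy)y = (3.56 + 2×4.1)×4.1 = 48.22 m²; P = b + 2y√(1+z²) = 3.56 + 2×4.1×2.236 = 21.9 m. Hydraulic radius R = A/P = 48.22/21.9 = 2.202 m. Q_A = (1/0.039)·48.22·2.202^(2/3)·√0.00022 = 31.04 m³/s.
Channel B: Flow area A = b·y = 4.84 × 7.49 = 36.25 m². Wetted perimeter P = b + 2y = 4.84 + 2×7.49 = 19.82 m. Hydraulic radius R = A/P = 36.25/19.82 = 1.829 m. Q_B = (1/0.039)·36.25·1.829^(2/3)·√0.00022 = 20.62 m³/s.
Q_A = 31.04 m³/s vs Q_B = 20.62 m³/s, so channel A carries more.

channel A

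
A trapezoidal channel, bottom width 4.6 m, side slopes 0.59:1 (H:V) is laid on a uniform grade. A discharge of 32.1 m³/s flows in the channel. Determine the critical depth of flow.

y_c = 1.59 m

At critical depth, Q² T / (g A³) = 1, i.e. A³/T = Q²/g = 32.1²/9.81 = 105.
Trying y = 1.97 m: A³/T = 211.2 — too large.
Trying y = 1.36 m: A³/T = 63.92 — too small.
Trying y = 1.59 m: A³/T = 105.4 — matches.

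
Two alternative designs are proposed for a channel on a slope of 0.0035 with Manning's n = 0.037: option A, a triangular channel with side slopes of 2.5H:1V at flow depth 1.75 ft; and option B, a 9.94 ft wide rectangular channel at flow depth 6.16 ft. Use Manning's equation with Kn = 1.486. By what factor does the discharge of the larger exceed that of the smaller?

18

Channel A: For a triangular section with side slope z = 2.5: A = zy² = 2.5×1.75² = 7.656 ft²; P = 2y√(1+z²) = 2×1.75×2.693 = 9.424 ft. Hydraulic radius R = A/P = 7.656/9.424 = 0.8124 ft. Q_A = (1.486/0.037)·7.656·0.8124^(2/3)·√0.0035 = 15.84 ft³/s.
Channel B: Flow area A = b·y = 9.94 × 6.16 = 61.23 ft². Wetted perimeter P = b + 2y = 9.94 + 2×6.16 = 22.26 ft. Hydraulic radius R = A/P = 61.23/22.26 = 2.751 ft. Q_B = (1.486/0.037)·61.23·2.751^(2/3)·√0.0035 = 285.6 ft³/s.
The larger discharge is 285.6 ft³/s and the smaller is 15.84 ft³/s; the ratio is 18.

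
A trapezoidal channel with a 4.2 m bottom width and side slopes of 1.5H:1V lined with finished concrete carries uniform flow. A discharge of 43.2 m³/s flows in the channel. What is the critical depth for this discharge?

At critical depth, Q² T / (g A³) = 1, i.e. A³/T = Q²/g = 43.2²/9.81 = 190.2.
Try y = 2.01 m: A³/T = 298.1 — high.
Try y = 1.78 m: A³/T = 191.7 — matches.

y_c = 1.78 m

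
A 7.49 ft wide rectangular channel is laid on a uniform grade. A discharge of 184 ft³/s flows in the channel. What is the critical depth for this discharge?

For a rectangular channel, critical depth y_c = (q²/g)^(1/3) where q = Q/b = 184/7.49 = 24.57 ft²/s.
So y_c = (24.57²/32.2)^(1/3) = 2.66 ft.

y_c = 2.66 ft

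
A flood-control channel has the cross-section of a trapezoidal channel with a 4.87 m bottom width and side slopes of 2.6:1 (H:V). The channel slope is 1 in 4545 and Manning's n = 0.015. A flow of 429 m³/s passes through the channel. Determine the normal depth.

Manning's equation rearranged: A R^(2/3) = nQ / (1·√S) = 0.015 × 429 / (√0.00022) = 433.8.
At y = 8.09 m: A R^(2/3) = 545.2 — too large.
At y = 5.17 m: A R^(2/3) = 188.6 — too small.
At y = 7.36 m: A R^(2/3) = 434.1 — ≈ 433.8.

y_n = 7.36 m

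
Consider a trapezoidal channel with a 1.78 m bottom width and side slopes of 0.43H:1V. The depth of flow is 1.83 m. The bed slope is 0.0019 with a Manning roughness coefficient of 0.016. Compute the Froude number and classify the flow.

With bottom width b = 1.78 m and side slope z = 0.43: A = (b + zy)y = (1.78 + 0.43×1.83)×1.83 = 4.697 m²; P = b + 2y√(1+z²) = 1.78 + 2×1.83×1.089 = 5.764 m.
Hydraulic radius R = A/P = 4.697/5.764 = 0.815 m.
V = (1/n) R^(2/3) √S = (1/0.016) × 0.815^(2/3) × √0.0019 = 2.377 m/s. Hydraulic depth D_h = A/T = 4.697/3.354 = 1.401 m.
Froude number Fr = V/√(g·D_h) = 2.377/√(9.81×1.401) = 0.641, which is less than 1, so the flow is subcritical.

subcritical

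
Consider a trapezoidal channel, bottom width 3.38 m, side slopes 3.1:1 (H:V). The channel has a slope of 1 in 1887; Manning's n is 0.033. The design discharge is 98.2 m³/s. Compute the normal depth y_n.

Manning's equation rearranged: A R^(2/3) = nQ / (1·√S) = 0.033 × 98.2 / (√0.0005299) = 140.8.
At y = 3.96 m: A R^(2/3) = 102.5 — short.
At y = 5.07 m: A R^(2/3) = 185.8 — over.
At y = 4.52 m: A R^(2/3) = 140.7 — ≈ 140.8.

y_n = 4.52 m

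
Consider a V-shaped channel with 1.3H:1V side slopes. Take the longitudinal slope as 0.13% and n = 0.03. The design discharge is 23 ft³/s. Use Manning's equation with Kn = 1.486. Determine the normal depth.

y_n = 2.98 ft

Manning's equation rearranged: A R^(2/3) = nQ / (1.486·√S) = 0.03 × 23 / (1.486 × √0.0013) = 12.88.
At y = 2.27 ft: A R^(2/3) = 6.243 — low.
At y = 3.3 ft: A R^(2/3) = 16.93 — high.
At y = 2.98 ft: A R^(2/3) = 12.9 — close enough.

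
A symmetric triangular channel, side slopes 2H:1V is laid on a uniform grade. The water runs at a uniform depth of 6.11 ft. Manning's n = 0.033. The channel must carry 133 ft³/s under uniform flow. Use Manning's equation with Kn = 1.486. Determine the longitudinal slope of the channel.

For a triangular section with side slope z = 2: A = zy² = 2×6.11² = 74.66 ft²; P = 2y√(1+z²) = 2×6.11×2.236 = 27.32 ft.
Hydraulic radius R = A/P = 74.66/27.32 = 2.732 ft.
From Manning's equation, S = [nQ / (1.486 A R^(2/3))]² = [0.033 × 133 / (1.486 × 74.66 × 2.732^(2/3))]² = 0.00041.

S = 0.00041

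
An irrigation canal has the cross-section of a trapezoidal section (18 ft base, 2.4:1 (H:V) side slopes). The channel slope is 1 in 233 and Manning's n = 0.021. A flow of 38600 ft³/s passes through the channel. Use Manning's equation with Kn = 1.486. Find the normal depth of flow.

Manning's equation rearranged: A R^(2/3) = nQ / (1.486·√S) = 0.021 × 38600 / (1.486 × √0.004292) = 8327.
At y = 17.3 ft: A R^(2/3) = 4631 — short.
At y = 24.5 ft: A R^(2/3) = 10370 — over.
At y = 22.3 ft: A R^(2/3) = 8316 — close enough.

y_n = 22.3 ft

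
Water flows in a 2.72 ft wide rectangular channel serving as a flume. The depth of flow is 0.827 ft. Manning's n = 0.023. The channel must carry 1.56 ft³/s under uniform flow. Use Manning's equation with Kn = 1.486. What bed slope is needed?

S = 0.00028

Flow area A = b·y = 2.72 × 0.827 = 2.249 ft². Wetted perimeter P = b + 2y = 2.72 + 2×0.827 = 4.374 ft.
Hydraulic radius R = A/P = 2.249/4.374 = 0.5143 ft.
From Manning's equation, S = [nQ / (1.486 A R^(2/3))]² = [0.023 × 1.56 / (1.486 × 2.249 × 0.5143^(2/3))]² = 0.00028.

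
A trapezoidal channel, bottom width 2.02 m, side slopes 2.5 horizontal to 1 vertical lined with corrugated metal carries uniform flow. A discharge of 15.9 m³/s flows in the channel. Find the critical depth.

At critical depth, Q² T / (g A³) = 1, i.e. A³/T = Q²/g = 15.9²/9.81 = 25.77.
At y = 1.02 m: A³/T = 14.23 — low.
At y = 1.46 m: A³/T = 60.87 — high.
At y = 1.18 m: A³/T = 25.47 — ≈ 25.77.

y_c = 1.18 m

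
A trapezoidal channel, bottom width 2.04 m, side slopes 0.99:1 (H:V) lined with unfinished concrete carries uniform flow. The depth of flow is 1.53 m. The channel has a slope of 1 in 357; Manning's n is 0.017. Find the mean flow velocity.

With bottom width b = 2.04 m and side slope z = 0.99: A = (b + zy)y = (2.04 + 0.99×1.53)×1.53 = 5.439 m²; P = b + 2y√(1+z²) = 2.04 + 2×1.53×1.407 = 6.346 m.
Hydraulic radius R = A/P = 5.439/6.346 = 0.857 m.
From Manning's equation, V = (1/n) R^(2/3) S^(1/2) = (1/0.017) × 0.857^(2/3) × 0.002801^(1/2) = 2.81 m/s.

V = 2.81 m/s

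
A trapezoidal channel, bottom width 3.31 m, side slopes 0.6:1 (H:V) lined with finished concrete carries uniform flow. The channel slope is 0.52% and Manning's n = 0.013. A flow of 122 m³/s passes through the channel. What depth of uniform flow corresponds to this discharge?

Manning's equation rearranged: A R^(2/3) = nQ / (1·√S) = 0.013 × 122 / (√0.0052) = 21.99.
Try y = 2.7 m: A R^(2/3) = 16.54 — short.
Try y = 3.16 m: A R^(2/3) = 21.94 — matches.

y_n = 3.16 m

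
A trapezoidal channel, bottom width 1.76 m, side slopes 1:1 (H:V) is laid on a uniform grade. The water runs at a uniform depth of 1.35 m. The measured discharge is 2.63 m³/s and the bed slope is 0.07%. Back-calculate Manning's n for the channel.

With bottom width b = 1.76 m and side slope z = 1: A = (b + zy)y = (1.76 + 1×1.35)×1.35 = 4.199 m²; P = b + 2y√(1+z²) = 1.76 + 2×1.35×1.414 = 5.578 m.
Hydraulic radius R = A/P = 4.199/5.578 = 0.7526 m.
Rearranging Manning's equation: n = (1/Q) A R^(2/3) S^(1/2) = (1/2.63) × 4.199 × 0.7526^(2/3) × √0.0007 = 0.0349.

n = 0.0349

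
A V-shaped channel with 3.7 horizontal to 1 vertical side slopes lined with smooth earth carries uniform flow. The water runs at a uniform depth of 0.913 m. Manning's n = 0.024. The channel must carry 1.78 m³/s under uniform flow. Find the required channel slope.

S = 0.000572

For a triangular section with side slope z = 3.7: A = zy² = 3.7×0.913² = 3.084 m²; P = 2y√(1+z²) = 2×0.913×3.833 = 6.999 m.
Hydraulic radius R = A/P = 3.084/6.999 = 0.4407 m.
From Manning's equation, S = [nQ / (1 A R^(2/3))]² = [0.024 × 1.78 / (1 × 3.084 × 0.4407^(2/3))]² = 0.000572.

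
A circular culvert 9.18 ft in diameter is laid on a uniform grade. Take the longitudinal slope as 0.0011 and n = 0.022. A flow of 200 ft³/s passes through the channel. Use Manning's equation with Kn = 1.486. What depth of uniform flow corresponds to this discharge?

y_n = 6.07 ft

Manning's equation rearranged: A R^(2/3) = nQ / (1.486·√S) = 0.022 × 200 / (1.486 × √0.0011) = 89.28.
At y = 4.96 ft: A R^(2/3) = 65.53 — short.
At y = 6.58 ft: A R^(2/3) = 99.39 — over.
At y = 6.07 ft: A R^(2/3) = 89.24 — close enough.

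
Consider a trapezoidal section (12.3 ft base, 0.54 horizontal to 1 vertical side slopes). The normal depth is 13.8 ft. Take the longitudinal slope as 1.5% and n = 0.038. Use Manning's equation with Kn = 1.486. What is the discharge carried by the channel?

Q = 4430 ft³/s

With bottom width b = 12.3 ft and side slope z = 0.54: A = (b + zy)y = (12.3 + 0.54×13.8)×13.8 = 272.6 ft²; P = b + 2y√(1+z²) = 12.3 + 2×13.8×1.136 = 43.67 ft.
Hydraulic radius R = A/P = 272.6/43.67 = 6.242 ft.
Manning's equation: Q = (1.486/n) A R^(2/3) S^(1/2) = (1.486/0.038) × 272.6 × 6.242^(2/3) × 0.015^(1/2) = 4430 ft³/s.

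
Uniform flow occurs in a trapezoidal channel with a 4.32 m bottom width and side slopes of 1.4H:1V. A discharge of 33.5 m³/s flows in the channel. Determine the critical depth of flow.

y_c = 1.54 m

At critical depth, Q² T / (g A³) = 1, i.e. A³/T = Q²/g = 33.5²/9.81 = 114.4.
Trying y = 1.93 m: A³/T = 256 — too large.
Trying y = 1.25 m: A³/T = 55.86 — too small.
Trying y = 1.54 m: A³/T = 114.9 — matches.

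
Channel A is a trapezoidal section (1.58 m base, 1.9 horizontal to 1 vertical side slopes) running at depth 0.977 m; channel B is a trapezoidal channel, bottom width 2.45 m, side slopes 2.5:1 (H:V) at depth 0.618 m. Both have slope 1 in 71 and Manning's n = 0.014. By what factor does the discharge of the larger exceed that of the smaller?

1.67

Channel A: With bottom width b = 1.58 m and side slope z = 1.9: A = (b + zy)y = (1.58 + 1.9×0.977)×0.977 = 3.357 m²; P = b + 2y√(1+z²) = 1.58 + 2×0.977×2.147 = 5.775 m. Hydraulic radius R = A/P = 3.357/5.775 = 0.5813 m. Q_A = (1/0.014)·3.357·0.5813^(2/3)·√0.01408 = 19.82 m³/s.
Channel B: With bottom width b = 2.45 m and side slope z = 2.5: A = (b + zy)y = (2.45 + 2.5×0.618)×0.618 = 2.469 m²; P = b + 2y√(1+z²) = 2.45 + 2×0.618×2.693 = 5.778 m. Hydraulic radius R = A/P = 2.469/5.778 = 0.4273 m. Q_B = (1/0.014)·2.469·0.4273^(2/3)·√0.01408 = 11.87 m³/s.
The larger discharge is 19.82 m³/s and the smaller is 11.87 m³/s; the ratio is 1.67.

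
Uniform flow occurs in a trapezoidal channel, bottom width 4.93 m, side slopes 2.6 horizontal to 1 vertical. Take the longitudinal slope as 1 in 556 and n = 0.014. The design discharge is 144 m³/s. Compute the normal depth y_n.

y_n = 2.79 m

Manning's equation rearranged: A R^(2/3) = nQ / (1·√S) = 0.014 × 144 / (√0.001799) = 47.54.
At y = 3.33 m: A R^(2/3) = 70.07 — over.
At y = 2.79 m: A R^(2/3) = 47.66 — matches.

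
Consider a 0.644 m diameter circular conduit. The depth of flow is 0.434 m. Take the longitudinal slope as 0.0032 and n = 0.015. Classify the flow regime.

subcritical

For a circular section of diameter D = 0.644 m at depth y = 0.434 m, the central angle is θ = 2 arccos(1 − 2y/D) = 3.852 rad. Then A = (D²/8)(θ − sin θ) = 0.2335 m² and P = Dθ/2 = 1.24 m.
Hydraulic radius R = A/P = 0.2335/1.24 = 0.1883 m.
V = (1/n) R^(2/3) √S = (1/0.015) × 0.1883^(2/3) × √0.0032 = 1.239 m/s. Hydraulic depth D_h = A/T = 0.2335/0.6038 = 0.3867 m.
Froude number Fr = V/√(g·D_h) = 1.239/√(9.81×0.3867) = 0.636, which is less than 1, so the flow is subcritical.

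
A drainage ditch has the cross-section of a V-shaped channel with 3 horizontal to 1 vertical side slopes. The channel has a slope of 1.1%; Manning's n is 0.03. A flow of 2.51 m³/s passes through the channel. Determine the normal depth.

Manning's equation rearranged: A R^(2/3) = nQ / (1·√S) = 0.03 × 2.51 / (√0.011) = 0.718.
Trying y = 0.785 m: A R^(2/3) = 0.9568 — over.
Trying y = 0.627 m: A R^(2/3) = 0.5255 — short.
Trying y = 0.705 m: A R^(2/3) = 0.7184 — matches.

y_n = 0.705 m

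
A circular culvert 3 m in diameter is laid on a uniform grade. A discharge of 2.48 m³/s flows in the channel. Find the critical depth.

At critical depth, Q² T / (g A³) = 1, i.e. A³/T = Q²/g = 2.48²/9.81 = 0.627.
Trying y = 0.815 m: A³/T = 1.404 — too large.
Trying y = 0.663 m: A³/T = 0.6278 — ≈ 0.627.

y_c = 0.663 m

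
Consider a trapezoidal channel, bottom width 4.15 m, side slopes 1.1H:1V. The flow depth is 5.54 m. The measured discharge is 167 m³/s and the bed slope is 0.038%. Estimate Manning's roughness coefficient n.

n = 0.013

With bottom width b = 4.15 m and side slope z = 1.1: A = (b + zy)y = (4.15 + 1.1×5.54)×5.54 = 56.75 m²; P = b + 2y√(1+z²) = 4.15 + 2×5.54×1.487 = 20.62 m.
Hydraulic radius R = A/P = 56.75/20.62 = 2.752 m.
Rearranging Manning's equation: n = (1/Q) A R^(2/3) S^(1/2) = (1/167) × 56.75 × 2.752^(2/3) × √0.00038 = 0.013.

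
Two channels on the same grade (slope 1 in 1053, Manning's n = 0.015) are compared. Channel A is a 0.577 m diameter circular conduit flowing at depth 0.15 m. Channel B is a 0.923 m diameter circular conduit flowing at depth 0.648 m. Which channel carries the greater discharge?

channel B

Channel A: For a circular section of diameter D = 0.577 m at depth y = 0.15 m, the central angle is θ = 2 arccos(1 − 2y/D) = 2.14 rad. Then A = (D²/8)(θ − sin θ) = 0.05401 m² and P = Dθ/2 = 0.6174 m. Hydraulic radius R = A/P = 0.05401/0.6174 = 0.08748 m. Q_A = (1/0.015)·0.05401·0.08748^(2/3)·√0.0009497 = 0.02187 m³/s.
Channel B: For a circular section of diameter D = 0.923 m at depth y = 0.648 m, the central angle is θ = 2 arccos(1 − 2y/D) = 3.974 rad. Then A = (D²/8)(θ − sin θ) = 0.5019 m² and P = Dθ/2 = 1.834 m. Hydraulic radius R = A/P = 0.5019/1.834 = 0.2737 m. Q_B = (1/0.015)·0.5019·0.2737^(2/3)·√0.0009497 = 0.4346 m³/s.
Q_A = 0.02187 m³/s vs Q_B = 0.4346 m³/s, so channel B carries more.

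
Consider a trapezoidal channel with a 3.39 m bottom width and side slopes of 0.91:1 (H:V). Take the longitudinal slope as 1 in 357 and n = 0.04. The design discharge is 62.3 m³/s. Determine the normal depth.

Manning's equation rearranged: A R^(2/3) = nQ / (1·√S) = 0.04 × 62.3 / (√0.002801) = 47.08.
Try y = 2.85 m: A R^(2/3) = 22.71 — low.
Try y = 5.14 m: A R^(2/3) = 74.3 — high.
Try y = 4.12 m: A R^(2/3) = 47.07 — close enough.

y_n = 4.12 m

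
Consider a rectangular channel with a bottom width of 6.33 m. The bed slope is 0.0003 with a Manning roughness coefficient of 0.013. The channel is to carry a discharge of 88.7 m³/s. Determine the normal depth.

y_n = 6.38 m

Manning's equation rearranged: A R^(2/3) = nQ / (1·√S) = 0.013 × 88.7 / (√0.0003) = 66.57.
At y = 5.68 m: A R^(2/3) = 57.69 — low.
At y = 7.44 m: A R^(2/3) = 80.16 — high.
At y = 6.38 m: A R^(2/3) = 66.55 — close enough.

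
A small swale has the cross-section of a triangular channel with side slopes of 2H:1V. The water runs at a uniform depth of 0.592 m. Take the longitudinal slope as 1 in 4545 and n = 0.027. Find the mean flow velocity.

V = 0.227 m/s

For a triangular section with side slope z = 2: A = zy² = 2×0.592² = 0.7009 m²; P = 2y√(1+z²) = 2×0.592×2.236 = 2.648 m.
Hydraulic radius R = A/P = 0.7009/2.648 = 0.2648 m.
From Manning's equation, V = (1/n) R^(2/3) S^(1/2) = (1/0.027) × 0.2648^(2/3) × 0.00022^(1/2) = 0.227 m/s.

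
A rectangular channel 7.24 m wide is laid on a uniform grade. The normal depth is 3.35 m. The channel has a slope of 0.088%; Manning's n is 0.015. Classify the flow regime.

Flow area A = b·y = 7.24 × 3.35 = 24.25 m². Wetted perimeter P = b + 2y = 7.24 + 2×3.35 = 13.94 m.
Hydraulic radius R = A/P = 24.25/13.94 = 1.74 m.
V = (1/n) R^(2/3) √S = (1/0.015) × 1.74^(2/3) × √0.00088 = 2.861 m/s. Hydraulic depth D_h = A/T = 24.25/7.24 = 3.35 m.
Froude number Fr = V/√(g·D_h) = 2.861/√(9.81×3.35) = 0.499, which is less than 1, so the flow is subcritical.

subcritical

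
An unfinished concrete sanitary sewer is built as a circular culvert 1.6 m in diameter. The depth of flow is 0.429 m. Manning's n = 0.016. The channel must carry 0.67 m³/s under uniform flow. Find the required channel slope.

For a circular section of diameter D = 1.6 m at depth y = 0.429 m, the central angle is θ = 2 arccos(1 − 2y/D) = 2.177 rad. Then A = (D²/8)(θ − sin θ) = 0.4337 m² and P = Dθ/2 = 1.742 m.
Hydraulic radius R = A/P = 0.4337/1.742 = 0.249 m.
From Manning's equation, S = [nQ / (1 A R^(2/3))]² = [0.016 × 0.67 / (1 × 0.4337 × 0.249^(2/3))]² = 0.0039.

S = 0.0039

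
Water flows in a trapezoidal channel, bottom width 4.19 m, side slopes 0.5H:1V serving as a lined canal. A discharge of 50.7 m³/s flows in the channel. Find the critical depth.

At critical depth, Q² T / (g A³) = 1, i.e. A³/T = Q²/g = 50.7²/9.81 = 262.
At y = 2.73 m: A³/T = 504 — too large.
At y = 1.92 m: A³/T = 158.2 — too small.
At y = 2.24 m: A³/T = 261.7 — close enough.

y_c = 2.24 m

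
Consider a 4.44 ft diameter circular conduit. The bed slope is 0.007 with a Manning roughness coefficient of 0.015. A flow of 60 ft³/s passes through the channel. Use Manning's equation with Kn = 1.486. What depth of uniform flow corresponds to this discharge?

y_n = 2.05 ft

Manning's equation rearranged: A R^(2/3) = nQ / (1.486·√S) = 0.015 × 60 / (1.486 × √0.007) = 7.239.
Try y = 1.7 ft: A R^(2/3) = 5.161 — short.
Try y = 2.53 ft: A R^(2/3) = 10.29 — over.
Try y = 2.05 ft: A R^(2/3) = 7.233 — close enough.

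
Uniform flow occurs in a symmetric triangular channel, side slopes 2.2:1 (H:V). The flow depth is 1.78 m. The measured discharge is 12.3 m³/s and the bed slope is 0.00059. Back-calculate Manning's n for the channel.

n = 0.012

For a triangular section with side slope z = 2.2: A = zy² = 2.2×1.78² = 6.97 m²; P = 2y√(1+z²) = 2×1.78×2.417 = 8.603 m.
Hydraulic radius R = A/P = 6.97/8.603 = 0.8102 m.
Rearranging Manning's equation: n = (1/Q) A R^(2/3) S^(1/2) = (1/12.3) × 6.97 × 0.8102^(2/3) × √0.00059 = 0.012.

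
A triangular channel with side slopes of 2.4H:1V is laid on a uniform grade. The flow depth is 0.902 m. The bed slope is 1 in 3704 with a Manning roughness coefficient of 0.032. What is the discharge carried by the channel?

Q = 0.559 m³/s

For a triangular section with side slope z = 2.4: A = zy² = 2.4×0.902² = 1.953 m²; P = 2y√(1+z²) = 2×0.902×2.6 = 4.69 m.
Hydraulic radius R = A/P = 1.953/4.69 = 0.4163 m.
Manning's equation: Q = (1/n) A R^(2/3) S^(1/2) = (1/0.032) × 1.953 × 0.4163^(2/3) × 0.00027^(1/2) = 0.559 m³/s.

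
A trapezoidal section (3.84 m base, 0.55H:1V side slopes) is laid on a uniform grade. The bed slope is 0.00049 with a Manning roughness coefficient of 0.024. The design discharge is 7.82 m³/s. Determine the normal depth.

Manning's equation rearranged: A R^(2/3) = nQ / (1·√S) = 0.024 × 7.82 / (√0.00049) = 8.479.
Trying y = 1.17 m: A R^(2/3) = 4.542 — low.
Trying y = 2.11 m: A R^(2/3) = 12.04 — high.
Trying y = 1.71 m: A R^(2/3) = 8.476 — matches.

y_n = 1.71 m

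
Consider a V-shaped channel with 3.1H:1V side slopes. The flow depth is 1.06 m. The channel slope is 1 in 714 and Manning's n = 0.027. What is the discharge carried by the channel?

For a triangular section with side slope z = 3.1: A = zy² = 3.1×1.06² = 3.483 m²; P = 2y√(1+z²) = 2×1.06×3.257 = 6.905 m.
Hydraulic radius R = A/P = 3.483/6.905 = 0.5044 m.
Manning's equation: Q = (1/n) A R^(2/3) S^(1/2) = (1/0.027) × 3.483 × 0.5044^(2/3) × 0.001401^(1/2) = 3.06 m³/s.

Q = 3.06 m³/s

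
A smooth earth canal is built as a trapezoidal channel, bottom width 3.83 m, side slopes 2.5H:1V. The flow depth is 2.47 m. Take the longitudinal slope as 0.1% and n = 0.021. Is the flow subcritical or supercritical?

With bottom width b = 3.83 m and side slope z = 2.5: A = (b + zy)y = (3.83 + 2.5×2.47)×2.47 = 24.71 m²; P = b + 2y√(1+z²) = 3.83 + 2×2.47×2.693 = 17.13 m.
Hydraulic radius R = A/P = 24.71/17.13 = 1.443 m.
V = (1/n) R^(2/3) √S = (1/0.021) × 1.443^(2/3) × √0.001 = 1.922 m/s. Hydraulic depth D_h = A/T = 24.71/16.18 = 1.527 m.
Froude number Fr = V/√(g·D_h) = 1.922/√(9.81×1.527) = 0.497, which is less than 1, so the flow is subcritical.

subcritical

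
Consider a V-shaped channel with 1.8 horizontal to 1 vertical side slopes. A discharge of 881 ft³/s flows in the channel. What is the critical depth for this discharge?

At critical depth, Q² T / (g A³) = 1, i.e. A³/T = Q²/g = 881²/32.2 = 24100.
Trying y = 7.91 ft: A³/T = 50160 — over.
Trying y = 5.51 ft: A³/T = 8228 — short.
Trying y = 6.83 ft: A³/T = 24080 — matches.

y_c = 6.83 ft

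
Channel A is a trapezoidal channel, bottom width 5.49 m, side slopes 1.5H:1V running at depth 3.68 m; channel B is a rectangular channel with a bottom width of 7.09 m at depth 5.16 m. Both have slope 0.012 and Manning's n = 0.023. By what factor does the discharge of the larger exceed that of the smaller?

Channel A: With bottom width b = 5.49 m and side slope z = 1.5: A = (b + zy)y = (5.49 + 1.5×3.68)×3.68 = 40.52 m²; P = b + 2y√(1+z²) = 5.49 + 2×3.68×1.803 = 18.76 m. Hydraulic radius R = A/P = 40.52/18.76 = 2.16 m. Q_A = (1/0.023)·40.52·2.16^(2/3)·√0.012 = 322.4 m³/s.
Channel B: Flow area A = b·y = 7.09 × 5.16 = 36.58 m². Wetted perimeter P = b + 2y = 7.09 + 2×5.16 = 17.41 m. Hydraulic radius R = A/P = 36.58/17.41 = 2.101 m. Q_B = (1/0.023)·36.58·2.101^(2/3)·√0.012 = 285.9 m³/s.
The larger discharge is 322.4 m³/s and the smaller is 285.9 m³/s; the ratio is 1.13.

1.13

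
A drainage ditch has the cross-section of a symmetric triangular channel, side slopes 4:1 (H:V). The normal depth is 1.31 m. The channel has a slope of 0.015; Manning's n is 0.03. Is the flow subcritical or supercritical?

supercritical

For a triangular section with side slope z = 4: A = zy² = 4×1.31² = 6.864 m²; P = 2y√(1+z²) = 2×1.31×4.123 = 10.8 m.
Hydraulic radius R = A/P = 6.864/10.8 = 0.6354 m.
V = (1/n) R^(2/3) √S = (1/0.03) × 0.6354^(2/3) × √0.015 = 3.017 m/s. Hydraulic depth D_h = A/T = 6.864/10.48 = 0.655 m.
Froude number Fr = V/√(g·D_h) = 3.017/√(9.81×0.655) = 1.19, which is greater than 1, so the flow is supercritical.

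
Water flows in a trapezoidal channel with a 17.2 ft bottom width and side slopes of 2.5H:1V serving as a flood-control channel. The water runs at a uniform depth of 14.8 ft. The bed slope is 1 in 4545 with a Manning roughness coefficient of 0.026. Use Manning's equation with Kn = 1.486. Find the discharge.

Q = 2780 ft³/s

With bottom width b = 17.2 ft and side slope z = 2.5: A = (b + zy)y = (17.2 + 2.5×14.8)×14.8 = 802.2 ft²; P = b + 2y√(1+z²) = 17.2 + 2×14.8×2.693 = 96.9 ft.
Hydraulic radius R = A/P = 802.2/96.9 = 8.278 ft.
Manning's equation: Q = (1.486/n) A R^(2/3) S^(1/2) = (1.486/0.026) × 802.2 × 8.278^(2/3) × 0.00022^(1/2) = 2780 ft³/s.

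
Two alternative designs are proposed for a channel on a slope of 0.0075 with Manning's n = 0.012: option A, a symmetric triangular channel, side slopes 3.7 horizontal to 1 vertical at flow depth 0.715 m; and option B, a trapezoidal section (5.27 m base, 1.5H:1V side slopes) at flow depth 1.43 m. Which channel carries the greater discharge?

Channel A: For a triangular section with side slope z = 3.7: A = zy² = 3.7×0.715² = 1.892 m²; P = 2y√(1+z²) = 2×0.715×3.833 = 5.481 m. Hydraulic radius R = A/P = 1.892/5.481 = 0.3451 m. Q_A = (1/0.012)·1.892·0.3451^(2/3)·√0.0075 = 6.716 m³/s.
Channel B: With bottom width b = 5.27 m and side slope z = 1.5: A = (b + zy)y = (5.27 + 1.5×1.43)×1.43 = 10.6 m²; P = b + 2y√(1+z²) = 5.27 + 2×1.43×1.803 = 10.43 m. Hydraulic radius R = A/P = 10.6/10.43 = 1.017 m. Q_B = (1/0.012)·10.6·1.017^(2/3)·√0.0075 = 77.39 m³/s.
Q_A = 6.716 m³/s vs Q_B = 77.39 m³/s, so channel B carries more.

channel B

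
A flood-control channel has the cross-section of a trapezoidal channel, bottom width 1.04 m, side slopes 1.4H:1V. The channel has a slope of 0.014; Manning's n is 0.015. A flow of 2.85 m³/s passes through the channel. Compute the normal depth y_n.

y_n = 0.472 m

Manning's equation rearranged: A R^(2/3) = nQ / (1·√S) = 0.015 × 2.85 / (√0.014) = 0.3613.
Try y = 0.592 m: A R^(2/3) = 0.5594 — over.
Try y = 0.388 m: A R^(2/3) = 0.2494 — short.
Try y = 0.472 m: A R^(2/3) = 0.3608 — close enough.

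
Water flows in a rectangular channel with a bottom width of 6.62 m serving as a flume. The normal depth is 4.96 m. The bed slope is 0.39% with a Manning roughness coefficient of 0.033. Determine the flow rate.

Q = 98.2 m³/s

Flow area A = b·y = 6.62 × 4.96 = 32.84 m². Wetted perimeter P = b + 2y = 6.62 + 2×4.96 = 16.54 m.
Hydraulic radius R = A/P = 32.84/16.54 = 1.985 m.
Manning's equation: Q = (1/n) A R^(2/3) S^(1/2) = (1/0.033) × 32.84 × 1.985^(2/3) × 0.0039^(1/2) = 98.2 m³/s.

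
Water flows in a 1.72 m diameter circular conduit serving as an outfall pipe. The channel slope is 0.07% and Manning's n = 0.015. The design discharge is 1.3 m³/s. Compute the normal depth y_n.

Manning's equation rearranged: A R^(2/3) = nQ / (1·√S) = 0.015 × 1.3 / (√0.0007) = 0.737.
Try y = 0.709 m: A R^(2/3) = 0.4712 — low.
Try y = 1.17 m: A R^(2/3) = 1.067 — high.
Try y = 0.917 m: A R^(2/3) = 0.7369 — matches.

y_n = 0.917 m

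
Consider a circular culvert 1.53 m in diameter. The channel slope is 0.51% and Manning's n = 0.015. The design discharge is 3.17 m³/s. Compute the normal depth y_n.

y_n = 0.932 m

Manning's equation rearranged: A R^(2/3) = nQ / (1·√S) = 0.015 × 3.17 / (√0.0051) = 0.6658.
At y = 1.06 m: A R^(2/3) = 0.8002 — over.
At y = 0.829 m: A R^(2/3) = 0.5538 — short.
At y = 0.932 m: A R^(2/3) = 0.666 — close enough.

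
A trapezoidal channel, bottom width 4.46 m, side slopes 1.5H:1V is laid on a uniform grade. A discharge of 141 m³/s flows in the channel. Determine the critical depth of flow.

y_c = 3.28 m

At critical depth, Q² T / (g A³) = 1, i.e. A³/T = Q²/g = 141²/9.81 = 2027.
Trying y = 2.66 m: A³/T = 912.8 — low.
Trying y = 3.88 m: A³/T = 3941 — high.
Trying y = 3.28 m: A³/T = 2037 — matches.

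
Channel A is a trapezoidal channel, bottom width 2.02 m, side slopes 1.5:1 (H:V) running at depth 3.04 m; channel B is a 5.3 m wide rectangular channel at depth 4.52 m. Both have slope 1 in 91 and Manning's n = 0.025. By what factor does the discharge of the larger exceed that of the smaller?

Channel A: With bottom width b = 2.02 m and side slope z = 1.5: A = (b + zy)y = (2.02 + 1.5×3.04)×3.04 = 20 m²; P = b + 2y√(1+z²) = 2.02 + 2×3.04×1.803 = 12.98 m. Hydraulic radius R = A/P = 20/12.98 = 1.541 m. Q_A = (1/0.025)·20·1.541^(2/3)·√0.01099 = 111.9 m³/s.
Channel B: Flow area A = b·y = 5.3 × 4.52 = 23.96 m². Wetted perimeter P = b + 2y = 5.3 + 2×4.52 = 14.34 m. Hydraulic radius R = A/P = 23.96/14.34 = 1.671 m. Q_B = (1/0.025)·23.96·1.671^(2/3)·√0.01099 = 141.4 m³/s.
The larger discharge is 141.4 m³/s and the smaller is 111.9 m³/s; the ratio is 1.26.

1.26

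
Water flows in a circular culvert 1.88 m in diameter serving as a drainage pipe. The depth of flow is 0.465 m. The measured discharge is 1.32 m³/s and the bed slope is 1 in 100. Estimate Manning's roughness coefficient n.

n = 0.017

For a circular section of diameter D = 1.88 m at depth y = 0.465 m, the central angle is θ = 2 arccos(1 − 2y/D) = 2.082 rad. Then A = (D²/8)(θ − sin θ) = 0.5346 m² and P = Dθ/2 = 1.957 m.
Hydraulic radius R = A/P = 0.5346/1.957 = 0.2731 m.
Rearranging Manning's equation: n = (1/Q) A R^(2/3) S^(1/2) = (1/1.32) × 0.5346 × 0.2731^(2/3) × √0.01 = 0.017.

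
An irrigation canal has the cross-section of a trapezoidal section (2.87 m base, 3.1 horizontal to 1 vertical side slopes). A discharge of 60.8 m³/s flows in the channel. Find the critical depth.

y_c = 1.98 m

At critical depth, Q² T / (g A³) = 1, i.e. A³/T = Q²/g = 60.8²/9.81 = 376.8.
Trying y = 2.28 m: A³/T = 684.1 — high.
Trying y = 1.77 m: A³/T = 233.8 — low.
Trying y = 1.98 m: A³/T = 374.6 — ≈ 376.8.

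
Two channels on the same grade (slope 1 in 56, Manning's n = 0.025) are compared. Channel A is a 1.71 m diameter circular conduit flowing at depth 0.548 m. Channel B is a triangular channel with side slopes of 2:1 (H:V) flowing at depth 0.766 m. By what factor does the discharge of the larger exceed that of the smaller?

1.98

Channel A: For a circular section of diameter D = 1.71 m at depth y = 0.548 m, the central angle is θ = 2 arccos(1 − 2y/D) = 2.407 rad. Then A = (D²/8)(θ − sin θ) = 0.6348 m² and P = Dθ/2 = 2.058 m. Hydraulic radius R = A/P = 0.6348/2.058 = 0.3085 m. Q_A = (1/0.025)·0.6348·0.3085^(2/3)·√0.01786 = 1.549 m³/s.
Channel B: For a triangular section with side slope z = 2: A = zy² = 2×0.766² = 1.174 m²; P = 2y√(1+z²) = 2×0.766×2.236 = 3.426 m. Hydraulic radius R = A/P = 1.174/3.426 = 0.3426 m. Q_B = (1/0.025)·1.174·0.3426^(2/3)·√0.01786 = 3.071 m³/s.
The larger discharge is 3.071 m³/s and the smaller is 1.549 m³/s; the ratio is 1.98.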